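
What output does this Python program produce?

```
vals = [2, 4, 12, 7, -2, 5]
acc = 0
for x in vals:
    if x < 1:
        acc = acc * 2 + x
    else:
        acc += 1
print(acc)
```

x=2: not <1, acc = 0+1 = 1
x=4: not <1, acc = 1+1 = 2
x=12: not <1, acc = 2+1 = 3
x=7: not <1, acc = 3+1 = 4
x=-2: <1, acc = 4*2+(-2) = 6
x=5: not <1, acc = 6+1 = 7

7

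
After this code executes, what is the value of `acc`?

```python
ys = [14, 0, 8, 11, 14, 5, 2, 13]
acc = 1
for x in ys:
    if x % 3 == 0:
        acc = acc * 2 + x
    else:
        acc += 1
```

10

x=14: not %3==0, acc = 1+1 = 2
x=0: %3==0, acc = 2*2+0 = 4
x=8: not %3==0, acc = 4+1 = 5
x=11: not %3==0, acc = 5+1 = 6
x=14: not %3==0, acc = 6+1 = 7
x=5: not %3==0, acc = 7+1 = 8
x=2: not %3==0, acc = 8+1 = 9
x=13: not %3==0, acc = 9+1 = 10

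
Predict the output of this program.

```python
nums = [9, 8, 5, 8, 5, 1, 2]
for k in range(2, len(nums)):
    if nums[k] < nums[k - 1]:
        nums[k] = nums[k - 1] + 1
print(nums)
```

[9, 8, 9, 10, 11, 12, 13]

k=2: 5<8, nums[2] = 8+1 = 9 → [9, 8, 9, 8, 5, 1, 2]
k=3: 8<9, nums[3] = 9+1 = 10 → [9, 8, 9, 10, 5, 1, 2]
k=4: 5<10, nums[4] = 10+1 = 11 → [9, 8, 9, 10, 11, 1, 2]
k=5: 1<11, nums[5] = 11+1 = 12 → [9, 8, 9, 10, 11, 12, 2]
k=6: 2<12, nums[6] = 12+1 = 13 → [9, 8, 9, 10, 11, 12, 13]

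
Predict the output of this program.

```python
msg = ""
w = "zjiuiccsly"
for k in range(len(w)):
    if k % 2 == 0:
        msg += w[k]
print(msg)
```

ziicl

k=0: add 'z' → 'z'
k=1: skip
k=2: add 'i' → 'zi'
k=3: skip
k=4: add 'i' → 'zii'
k=5: skip
k=6: add 'c' → 'ziic'
k=7: skip
k=8: add 'l' → 'ziicl'
k=9: skip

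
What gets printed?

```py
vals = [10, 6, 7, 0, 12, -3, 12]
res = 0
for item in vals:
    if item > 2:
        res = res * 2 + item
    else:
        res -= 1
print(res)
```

266

item=10: >2, res = 0*2+10 = 10
item=6: >2, res = 10*2+6 = 26
item=7: >2, res = 26*2+7 = 59
item=0: not >2, res = 59-1 = 58
item=12: >2, res = 58*2+12 = 128
item=-3: not >2, res = 128-1 = 127
item=12: >2, res = 127*2+12 = 266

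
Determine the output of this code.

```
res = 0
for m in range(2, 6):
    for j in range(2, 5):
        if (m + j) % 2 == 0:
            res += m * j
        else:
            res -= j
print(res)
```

42

m=2,j=2: even sum, res = 0+4 = 4
m=2,j=3: odd sum, res = 4-3 = 1
m=2,j=4: even sum, res = 1+8 = 9
m=3,j=2: odd sum, res = 9-2 = 7
m=3,j=3: even sum, res = 7+9 = 16
m=3,j=4: odd sum, res = 16-4 = 12
m=4,j=2: even sum, res = 12+8 = 20
m=4,j=3: odd sum, res = 20-3 = 17
m=4,j=4: even sum, res = 17+16 = 33
m=5,j=2: odd sum, res = 33-2 = 31
m=5,j=3: even sum, res = 31+15 = 46
m=5,j=4: odd sum, res = 46-4 = 42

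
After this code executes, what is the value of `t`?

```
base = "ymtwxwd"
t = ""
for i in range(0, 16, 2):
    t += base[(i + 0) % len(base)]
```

i=0: add base[0]='y' → 'y'
i=2: add base[2]='t' → 'yt'
i=4: add base[4]='x' → 'ytx'
i=6: add base[6]='d' → 'ytxd'
i=8: add base[1]='m' → 'ytxdm'
i=10: add base[3]='w' → 'ytxdmw'
i=12: add base[5]='w' → 'ytxdmww'
i=14: add base[0]='y' → 'ytxdmwwy'

'ytxdmwwy'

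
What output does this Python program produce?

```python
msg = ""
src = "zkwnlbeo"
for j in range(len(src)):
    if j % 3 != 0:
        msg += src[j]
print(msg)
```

j=0: skip
j=1: add 'k' → 'k'
j=2: add 'w' → 'kw'
j=3: skip
j=4: add 'l' → 'kwl'
j=5: add 'b' → 'kwlb'
j=6: skip
j=7: add 'o' → 'kwlbo'

kwlbo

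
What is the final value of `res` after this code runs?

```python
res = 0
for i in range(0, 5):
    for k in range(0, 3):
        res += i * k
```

i=0,k=0: res = 0+0 = 0
i=0,k=1: res = 0+0 = 0
i=0,k=2: res = 0+0 = 0
i=1,k=0: res = 0+0 = 0
i=1,k=1: res = 0+1 = 1
i=1,k=2: res = 1+2 = 3
i=2,k=0: res = 3+0 = 3
i=2,k=1: res = 3+2 = 5
i=2,k=2: res = 5+4 = 9
i=3,k=0: res = 9+0 = 9
i=3,k=1: res = 9+3 = 12
i=3,k=2: res = 12+6 = 18
i=4,k=0: res = 18+0 = 18
i=4,k=1: res = 18+4 = 22
i=4,k=2: res = 22+8 = 30

30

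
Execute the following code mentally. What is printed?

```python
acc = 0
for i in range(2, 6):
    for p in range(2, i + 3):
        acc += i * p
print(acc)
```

275

i=2,p=2: acc = 0+4 = 4
i=2,p=3: acc = 4+6 = 10
i=2,p=4: acc = 10+8 = 18
i=3,p=2: acc = 18+6 = 24
i=3,p=3: acc = 24+9 = 33
i=3,p=4: acc = 33+12 = 45
i=3,p=5: acc = 45+15 = 60
i=4,p=2: acc = 60+8 = 68
i=4,p=3: acc = 68+12 = 80
i=4,p=4: acc = 80+16 = 96
i=4,p=5: acc = 96+20 = 116
i=4,p=6: acc = 116+24 = 140
i=5,p=2: acc = 140+10 = 150
i=5,p=3: acc = 150+15 = 165
i=5,p=4: acc = 165+20 = 185
i=5,p=5: acc = 185+25 = 210
i=5,p=6: acc = 210+30 = 240
i=5,p=7: acc = 240+35 = 275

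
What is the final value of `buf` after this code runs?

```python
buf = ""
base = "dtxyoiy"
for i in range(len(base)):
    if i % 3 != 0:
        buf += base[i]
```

i=0: skip
i=1: add 't' → 't'
i=2: add 'x' → 'tx'
i=3: skip
i=4: add 'o' → 'txo'
i=5: add 'i' → 'txoi'
i=6: skip

'txoi'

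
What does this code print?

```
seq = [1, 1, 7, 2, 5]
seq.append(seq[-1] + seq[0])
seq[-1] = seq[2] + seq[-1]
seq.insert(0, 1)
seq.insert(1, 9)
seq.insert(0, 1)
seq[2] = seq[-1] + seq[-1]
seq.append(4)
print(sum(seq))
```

append seq[-1]+seq[0] = 5+1 = 6 → [1, 1, 7, 2, 5, 6]
seq[-1] = seq[2]+seq[-1] = 7+6 = 13 → [1, 1, 7, 2, 5, 13]
insert 1 at 0 → [1, 1, 1, 7, 2, 5, 13]
insert 9 at 1 → [1, 9, 1, 1, 7, 2, 5, 13]
insert 1 at 0 → [1, 1, 9, 1, 1, 7, 2, 5, 13]
seq[2] = seq[-1]+seq[-1] = 13+13 = 26 → [1, 1, 26, 1, 1, 7, 2, 5, 13]
append 4 → [1, 1, 26, 1, 1, 7, 2, 5, 13, 4]
sum = 61

61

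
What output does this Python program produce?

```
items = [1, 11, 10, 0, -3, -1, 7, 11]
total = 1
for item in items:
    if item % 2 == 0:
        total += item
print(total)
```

item=1: not even
item=11: not even
item=10: even, total = 1+10 = 11
item=0: even, total = 11+0 = 11
item=-3: not even
item=-1: not even
item=7: not even
item=11: not even

11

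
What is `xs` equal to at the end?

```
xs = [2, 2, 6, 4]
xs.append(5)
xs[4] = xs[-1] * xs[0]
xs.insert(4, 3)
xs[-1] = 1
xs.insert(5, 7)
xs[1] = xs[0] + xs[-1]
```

[2, 3, 6, 4, 3, 7, 1]

append 5 → [2, 2, 6, 4, 5]
xs[4] = xs[-1]*xs[0] = 5*2 = 10 → [2, 2, 6, 4, 10]
insert 3 at 4 → [2, 2, 6, 4, 3, 10]
xs[-1] = 1 → [2, 2, 6, 4, 3, 1]
insert 7 at 5 → [2, 2, 6, 4, 3, 7, 1]
xs[1] = xs[0]+xs[-1] = 2+1 = 3 → [2, 3, 6, 4, 3, 7, 1]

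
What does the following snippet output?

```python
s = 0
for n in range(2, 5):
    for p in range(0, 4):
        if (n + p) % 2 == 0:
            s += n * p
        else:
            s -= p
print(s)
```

n=2,p=0: even sum, s = 0+0 = 0
n=2,p=1: odd sum, s = 0-1 = -1
n=2,p=2: even sum, s = (-1)+4 = 3
n=2,p=3: odd sum, s = 3-3 = 0
n=3,p=0: odd sum, s = 0-0 = 0
n=3,p=1: even sum, s = 0+3 = 3
n=3,p=2: odd sum, s = 3-2 = 1
n=3,p=3: even sum, s = 1+9 = 10
n=4,p=0: even sum, s = 10+0 = 10
n=4,p=1: odd sum, s = 10-1 = 9
n=4,p=2: even sum, s = 9+8 = 17
n=4,p=3: odd sum, s = 17-3 = 14

14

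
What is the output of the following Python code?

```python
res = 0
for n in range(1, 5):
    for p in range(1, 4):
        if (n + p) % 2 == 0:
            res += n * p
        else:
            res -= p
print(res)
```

n=1,p=1: even sum, res = 0+1 = 1
n=1,p=2: odd sum, res = 1-2 = -1
n=1,p=3: even sum, res = (-1)+3 = 2
n=2,p=1: odd sum, res = 2-1 = 1
n=2,p=2: even sum, res = 1+4 = 5
n=2,p=3: odd sum, res = 5-3 = 2
n=3,p=1: even sum, res = 2+3 = 5
n=3,p=2: odd sum, res = 5-2 = 3
n=3,p=3: even sum, res = 3+9 = 12
n=4,p=1: odd sum, res = 12-1 = 11
n=4,p=2: even sum, res = 11+8 = 19
n=4,p=3: odd sum, res = 19-3 = 16

16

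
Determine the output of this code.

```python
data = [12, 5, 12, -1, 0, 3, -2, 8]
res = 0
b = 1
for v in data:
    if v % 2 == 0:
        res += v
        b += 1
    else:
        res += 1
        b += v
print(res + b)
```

v=12: even, res = 0+12 = 12; b=2
v=5: not even, res = 12+1 = 13; b=7
v=12: even, res = 13+12 = 25; b=8
v=-1: not even, res = 25+1 = 26; b=7
v=0: even, res = 26+0 = 26; b=8
v=3: not even, res = 26+1 = 27; b=11
v=-2: even, res = 27+(-2) = 25; b=12
v=8: even, res = 25+8 = 33; b=13
res+b = 33+13 = 46

46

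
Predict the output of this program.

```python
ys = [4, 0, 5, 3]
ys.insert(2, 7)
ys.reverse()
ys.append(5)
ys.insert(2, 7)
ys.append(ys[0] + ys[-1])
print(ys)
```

insert 7 at 2 → [4, 0, 7, 5, 3]
reverse → [3, 5, 7, 0, 4]
append 5 → [3, 5, 7, 0, 4, 5]
insert 7 at 2 → [3, 5, 7, 7, 0, 4, 5]
append ys[0]+ys[-1] = 3+5 = 8 → [3, 5, 7, 7, 0, 4, 5, 8]

[3, 5, 7, 7, 0, 4, 5, 8]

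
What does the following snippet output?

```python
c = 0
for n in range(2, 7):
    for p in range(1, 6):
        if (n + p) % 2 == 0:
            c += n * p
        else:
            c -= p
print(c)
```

n=2,p=1: odd sum, c = 0-1 = -1
n=2,p=2: even sum, c = (-1)+4 = 3
n=2,p=3: odd sum, c = 3-3 = 0
n=2,p=4: even sum, c = 0+8 = 8
n=2,p=5: odd sum, c = 8-5 = 3
n=3,p=1: even sum, c = 3+3 = 6
n=3,p=2: odd sum, c = 6-2 = 4
n=3,p=3: even sum, c = 4+9 = 13
n=3,p=4: odd sum, c = 13-4 = 9
n=3,p=5: even sum, c = 9+15 = 24
n=4,p=1: odd sum, c = 24-1 = 23
n=4,p=2: even sum, c = 23+8 = 31
n=4,p=3: odd sum, c = 31-3 = 28
n=4,p=4: even sum, c = 28+16 = 44
n=4,p=5: odd sum, c = 44-5 = 39
n=5,p=1: even sum, c = 39+5 = 44
n=5,p=2: odd sum, c = 44-2 = 42
n=5,p=3: even sum, c = 42+15 = 57
n=5,p=4: odd sum, c = 57-4 = 53
n=5,p=5: even sum, c = 53+25 = 78
n=6,p=1: odd sum, c = 78-1 = 77
n=6,p=2: even sum, c = 77+12 = 89
n=6,p=3: odd sum, c = 89-3 = 86
n=6,p=4: even sum, c = 86+24 = 110
n=6,p=5: odd sum, c = 110-5 = 105

105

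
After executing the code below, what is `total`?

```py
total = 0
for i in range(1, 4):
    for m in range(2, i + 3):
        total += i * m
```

i=1,m=2: total = 0+2 = 2
i=1,m=3: total = 2+3 = 5
i=2,m=2: total = 5+4 = 9
i=2,m=3: total = 9+6 = 15
i=2,m=4: total = 15+8 = 23
i=3,m=2: total = 23+6 = 29
i=3,m=3: total = 29+9 = 38
i=3,m=4: total = 38+12 = 50
i=3,m=5: total = 50+15 = 65

65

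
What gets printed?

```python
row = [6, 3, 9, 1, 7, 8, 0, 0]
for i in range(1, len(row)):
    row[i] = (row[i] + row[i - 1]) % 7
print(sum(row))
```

40

i=1: row[1] = (3+6)%7 = 2 → [6, 2, 9, 1, 7, 8, 0, 0]
i=2: row[2] = (9+2)%7 = 4 → [6, 2, 4, 1, 7, 8, 0, 0]
i=3: row[3] = (1+4)%7 = 5 → [6, 2, 4, 5, 7, 8, 0, 0]
i=4: row[4] = (7+5)%7 = 5 → [6, 2, 4, 5, 5, 8, 0, 0]
i=5: row[5] = (8+5)%7 = 6 → [6, 2, 4, 5, 5, 6, 0, 0]
i=6: row[6] = (0+6)%7 = 6 → [6, 2, 4, 5, 5, 6, 6, 0]
i=7: row[7] = (0+6)%7 = 6 → [6, 2, 4, 5, 5, 6, 6, 6]
sum = 40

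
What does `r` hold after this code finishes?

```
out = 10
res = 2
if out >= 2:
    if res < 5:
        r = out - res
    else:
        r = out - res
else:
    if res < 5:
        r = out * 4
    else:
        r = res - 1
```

out=10, res=2
out >= 2 is True; res < 5 is True
→ r = out - res = 8

8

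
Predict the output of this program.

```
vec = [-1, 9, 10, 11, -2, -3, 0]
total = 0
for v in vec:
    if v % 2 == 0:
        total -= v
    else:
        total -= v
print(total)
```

v=-1: not even, total = 0-(-1) = 1
v=9: not even, total = 1-9 = -8
v=10: even, total = (-8)-10 = -18
v=11: not even, total = (-18)-11 = -29
v=-2: even, total = (-29)-(-2) = -27
v=-3: not even, total = (-27)-(-3) = -24
v=0: even, total = (-24)-0 = -24

-24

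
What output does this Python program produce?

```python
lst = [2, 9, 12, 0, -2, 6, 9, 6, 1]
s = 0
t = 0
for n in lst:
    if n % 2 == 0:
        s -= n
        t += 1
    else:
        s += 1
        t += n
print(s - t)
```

-46

n=2: even, s = 0-2 = -2; t=1
n=9: not even, s = (-2)+1 = -1; t=10
n=12: even, s = (-1)-12 = -13; t=11
n=0: even, s = (-13)-0 = -13; t=12
n=-2: even, s = (-13)-(-2) = -11; t=13
n=6: even, s = (-11)-6 = -17; t=14
n=9: not even, s = (-17)+1 = -16; t=23
n=6: even, s = (-16)-6 = -22; t=24
n=1: not even, s = (-22)+1 = -21; t=25
s-t = (-21)-25 = -46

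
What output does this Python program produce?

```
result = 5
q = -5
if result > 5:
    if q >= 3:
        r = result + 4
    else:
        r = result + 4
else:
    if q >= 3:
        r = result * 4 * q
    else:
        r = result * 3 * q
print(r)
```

-75

result=5, q=-5
result > 5 is False; q >= 3 is False
→ r = result * 3 * q = -75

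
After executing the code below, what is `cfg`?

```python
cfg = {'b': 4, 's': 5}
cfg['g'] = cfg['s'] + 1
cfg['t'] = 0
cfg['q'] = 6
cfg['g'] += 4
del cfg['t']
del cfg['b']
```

cfg['g'] = cfg['s']+1 = 6 → {'b': 4, 's': 5, 'g': 6}
cfg['t'] = 0 → {'b': 4, 's': 5, 'g': 6, 't': 0}
cfg['q'] = 6 → {'b': 4, 's': 5, 'g': 6, 't': 0, 'q': 6}
cfg['g'] = 6+4 = 10 → {'b': 4, 's': 5, 'g': 10, 't': 0, 'q': 6}
del 't' → {'b': 4, 's': 5, 'g': 10, 'q': 6}
del 'b' → {'s': 5, 'g': 10, 'q': 6}

{'s': 5, 'g': 10, 'q': 6}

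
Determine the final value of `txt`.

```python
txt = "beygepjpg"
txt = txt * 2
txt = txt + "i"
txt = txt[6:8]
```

'jp'

repeat ×2 → 'beygepjpgbeygepjpg'
+ 'i' → 'beygepjpgbeygepjpgi'
slice [6:8] → 'jp'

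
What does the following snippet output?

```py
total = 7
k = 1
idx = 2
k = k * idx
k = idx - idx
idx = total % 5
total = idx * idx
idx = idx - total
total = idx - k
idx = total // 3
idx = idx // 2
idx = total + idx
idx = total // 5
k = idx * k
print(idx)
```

-1

k = 1*2 = 2
k = 2-2 = 0
idx = 7%5 = 2
total = 2*2 = 4
idx = 2-4 = -2
total = (-2)-0 = -2
idx = (-2)//3 = -1
idx = (-1)//2 = -1
idx = (-2)+(-1) = -3
idx = (-2)//5 = -1
k = (-1)*0 = 0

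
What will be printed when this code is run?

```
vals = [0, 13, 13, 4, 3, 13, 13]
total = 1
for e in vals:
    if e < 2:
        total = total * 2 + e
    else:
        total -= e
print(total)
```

-57

e=0: <2, total = 1*2+0 = 2
e=13: not <2, total = 2-13 = -11
e=13: not <2, total = (-11)-13 = -24
e=4: not <2, total = (-24)-4 = -28
e=3: not <2, total = (-28)-3 = -31
e=13: not <2, total = (-31)-13 = -44
e=13: not <2, total = (-44)-13 = -57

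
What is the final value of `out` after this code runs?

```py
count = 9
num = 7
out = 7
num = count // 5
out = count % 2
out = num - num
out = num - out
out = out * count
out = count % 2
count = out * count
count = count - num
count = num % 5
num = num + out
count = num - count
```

1

num = 9//5 = 1
out = 9%2 = 1
out = 1-1 = 0
out = 1-0 = 1
out = 1*9 = 9
out = 9%2 = 1
count = 1*9 = 9
count = 9-1 = 8
count = 1%5 = 1
num = 1+1 = 2
count = 2-1 = 1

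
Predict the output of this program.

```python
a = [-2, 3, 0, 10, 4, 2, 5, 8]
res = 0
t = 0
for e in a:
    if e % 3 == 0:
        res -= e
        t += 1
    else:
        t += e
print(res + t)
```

26

e=-2: not %3==0; t=-2
e=3: %3==0, res = 0-3 = -3; t=-1
e=0: %3==0, res = (-3)-0 = -3; t=0
e=10: not %3==0; t=10
e=4: not %3==0; t=14
e=2: not %3==0; t=16
e=5: not %3==0; t=21
e=8: not %3==0; t=29
res+t = (-3)+29 = 26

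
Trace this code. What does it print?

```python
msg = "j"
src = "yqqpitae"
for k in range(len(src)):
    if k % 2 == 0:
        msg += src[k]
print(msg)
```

k=0: add 'y' → 'jy'
k=1: skip
k=2: add 'q' → 'jyq'
k=3: skip
k=4: add 'i' → 'jyqi'
k=5: skip
k=6: add 'a' → 'jyqia'
k=7: skip

jyqia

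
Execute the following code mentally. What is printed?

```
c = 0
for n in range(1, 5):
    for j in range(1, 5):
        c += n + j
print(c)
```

80

n=1,j=1: c = 0+2 = 2
n=1,j=2: c = 2+3 = 5
n=1,j=3: c = 5+4 = 9
n=1,j=4: c = 9+5 = 14
n=2,j=1: c = 14+3 = 17
n=2,j=2: c = 17+4 = 21
n=2,j=3: c = 21+5 = 26
n=2,j=4: c = 26+6 = 32
n=3,j=1: c = 32+4 = 36
n=3,j=2: c = 36+5 = 41
n=3,j=3: c = 41+6 = 47
n=3,j=4: c = 47+7 = 54
n=4,j=1: c = 54+5 = 59
n=4,j=2: c = 59+6 = 65
n=4,j=3: c = 65+7 = 72
n=4,j=4: c = 72+8 = 80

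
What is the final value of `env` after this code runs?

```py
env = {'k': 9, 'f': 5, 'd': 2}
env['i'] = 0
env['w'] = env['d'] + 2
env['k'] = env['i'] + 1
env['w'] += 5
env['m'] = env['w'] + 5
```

{'k': 1, 'f': 5, 'd': 2, 'i': 0, 'w': 9, 'm': 14}

env['i'] = 0 → {'k': 9, 'f': 5, 'd': 2, 'i': 0}
env['w'] = env['d']+2 = 4 → {'k': 9, 'f': 5, 'd': 2, 'i': 0, 'w': 4}
env['k'] = env['i']+1 = 1 → {'k': 1, 'f': 5, 'd': 2, 'i': 0, 'w': 4}
env['w'] = 4+5 = 9 → {'k': 1, 'f': 5, 'd': 2, 'i': 0, 'w': 9}
env['m'] = env['w']+5 = 14 → {'k': 1, 'f': 5, 'd': 2, 'i': 0, 'w': 9, 'm': 14}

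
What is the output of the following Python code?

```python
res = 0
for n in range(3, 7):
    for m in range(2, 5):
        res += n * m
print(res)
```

162

n=3,m=2: res = 0+6 = 6
n=3,m=3: res = 6+9 = 15
n=3,m=4: res = 15+12 = 27
n=4,m=2: res = 27+8 = 35
n=4,m=3: res = 35+12 = 47
n=4,m=4: res = 47+16 = 63
n=5,m=2: res = 63+10 = 73
n=5,m=3: res = 73+15 = 88
n=5,m=4: res = 88+20 = 108
n=6,m=2: res = 108+12 = 120
n=6,m=3: res = 120+18 = 138
n=6,m=4: res = 138+24 = 162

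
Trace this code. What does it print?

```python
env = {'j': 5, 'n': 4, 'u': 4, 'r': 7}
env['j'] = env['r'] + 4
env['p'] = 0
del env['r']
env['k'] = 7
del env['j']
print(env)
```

env['j'] = env['r']+4 = 11 → {'j': 11, 'n': 4, 'u': 4, 'r': 7}
env['p'] = 0 → {'j': 11, 'n': 4, 'u': 4, 'r': 7, 'p': 0}
del 'r' → {'j': 11, 'n': 4, 'u': 4, 'p': 0}
env['k'] = 7 → {'j': 11, 'n': 4, 'u': 4, 'p': 0, 'k': 7}
del 'j' → {'n': 4, 'u': 4, 'p': 0, 'k': 7}

{'n': 4, 'u': 4, 'p': 0, 'k': 7}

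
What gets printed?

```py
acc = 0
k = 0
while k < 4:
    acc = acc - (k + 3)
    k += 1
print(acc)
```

k=0: acc = 0-3 = -3
k=1: acc = (-3)-4 = -7
k=2: acc = (-7)-5 = -12
k=3: acc = (-12)-6 = -18

-18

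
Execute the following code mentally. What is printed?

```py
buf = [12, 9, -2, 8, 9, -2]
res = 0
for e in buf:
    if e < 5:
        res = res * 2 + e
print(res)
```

-6

e=12: not <5
e=9: not <5
e=-2: <5, res = 0*2+(-2) = -2
e=8: not <5
e=9: not <5
e=-2: <5, res = (-2)*2+(-2) = -6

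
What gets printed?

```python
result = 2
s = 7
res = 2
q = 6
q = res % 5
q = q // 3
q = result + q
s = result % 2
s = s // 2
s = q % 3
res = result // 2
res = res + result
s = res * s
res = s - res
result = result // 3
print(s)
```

q = 2%5 = 2
q = 2//3 = 0
q = 2+0 = 2
s = 2%2 = 0
s = 0//2 = 0
s = 2%3 = 2
res = 2//2 = 1
res = 1+2 = 3
s = 3*2 = 6
res = 6-3 = 3
result = 2//3 = 0

6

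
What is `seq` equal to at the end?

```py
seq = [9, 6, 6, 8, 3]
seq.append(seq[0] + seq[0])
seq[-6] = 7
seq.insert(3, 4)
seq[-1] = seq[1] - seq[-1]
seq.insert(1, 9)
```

append seq[0]+seq[0] = 9+9 = 18 → [9, 6, 6, 8, 3, 18]
seq[-6] = 7 → [7, 6, 6, 8, 3, 18]
insert 4 at 3 → [7, 6, 6, 4, 8, 3, 18]
seq[-1] = seq[1]-seq[-1] = 6-18 = -12 → [7, 6, 6, 4, 8, 3, -12]
insert 9 at 1 → [7, 9, 6, 6, 4, 8, 3, -12]

[7, 9, 6, 6, 4, 8, 3, -12]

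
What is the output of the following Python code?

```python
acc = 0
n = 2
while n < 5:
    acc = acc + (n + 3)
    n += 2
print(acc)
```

n=2: acc = 0+5 = 5
n=4: acc = 5+7 = 12

12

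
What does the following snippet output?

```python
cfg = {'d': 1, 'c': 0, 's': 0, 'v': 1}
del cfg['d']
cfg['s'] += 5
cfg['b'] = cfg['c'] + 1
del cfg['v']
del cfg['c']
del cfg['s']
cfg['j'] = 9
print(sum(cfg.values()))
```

del 'd' → {'c': 0, 's': 0, 'v': 1}
cfg['s'] = 0+5 = 5 → {'c': 0, 's': 5, 'v': 1}
cfg['b'] = cfg['c']+1 = 1 → {'c': 0, 's': 5, 'v': 1, 'b': 1}
del 'v' → {'c': 0, 's': 5, 'b': 1}
del 'c' → {'s': 5, 'b': 1}
del 's' → {'b': 1}
cfg['j'] = 9 → {'b': 1, 'j': 9}
sum of values = 10

10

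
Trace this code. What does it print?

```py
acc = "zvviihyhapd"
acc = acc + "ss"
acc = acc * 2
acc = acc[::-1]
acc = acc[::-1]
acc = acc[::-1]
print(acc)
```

+ 'ss' → 'zvviihyhapdss'
repeat ×2 → 'zvviihyhapdsszvviihyhapdss'
reverse → 'ssdpahyhiivvzssdpahyhiivvz'
reverse → 'zvviihyhapdsszvviihyhapdss'
reverse → 'ssdpahyhiivvzssdpahyhiivvz'

ssdpahyhiivvzssdpahyhiivvz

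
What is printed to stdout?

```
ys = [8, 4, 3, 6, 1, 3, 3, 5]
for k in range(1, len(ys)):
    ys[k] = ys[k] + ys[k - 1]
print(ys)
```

[8, 12, 15, 21, 22, 25, 28, 33]

k=1: ys[1] = 4+8 = 12 → [8, 12, 3, 6, 1, 3, 3, 5]
k=2: ys[2] = 3+12 = 15 → [8, 12, 15, 6, 1, 3, 3, 5]
k=3: ys[3] = 6+15 = 21 → [8, 12, 15, 21, 1, 3, 3, 5]
k=4: ys[4] = 1+21 = 22 → [8, 12, 15, 21, 22, 3, 3, 5]
k=5: ys[5] = 3+22 = 25 → [8, 12, 15, 21, 22, 25, 3, 5]
k=6: ys[6] = 3+25 = 28 → [8, 12, 15, 21, 22, 25, 28, 5]
k=7: ys[7] = 5+28 = 33 → [8, 12, 15, 21, 22, 25, 28, 33]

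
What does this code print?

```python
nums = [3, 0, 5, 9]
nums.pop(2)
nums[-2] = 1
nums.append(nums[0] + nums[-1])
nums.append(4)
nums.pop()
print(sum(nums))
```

25

pop(2) removes 5 → [3, 0, 9]
nums[-2] = 1 → [3, 1, 9]
append nums[0]+nums[-1] = 3+9 = 12 → [3, 1, 9, 12]
append 4 → [3, 1, 9, 12, 4]
pop() removes 4 → [3, 1, 9, 12]
sum = 25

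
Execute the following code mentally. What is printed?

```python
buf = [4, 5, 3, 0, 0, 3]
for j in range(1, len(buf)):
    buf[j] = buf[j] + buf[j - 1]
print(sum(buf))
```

j=1: buf[1] = 5+4 = 9 → [4, 9, 3, 0, 0, 3]
j=2: buf[2] = 3+9 = 12 → [4, 9, 12, 0, 0, 3]
j=3: buf[3] = 0+12 = 12 → [4, 9, 12, 12, 0, 3]
j=4: buf[4] = 0+12 = 12 → [4, 9, 12, 12, 12, 3]
j=5: buf[5] = 3+12 = 15 → [4, 9, 12, 12, 12, 15]
sum = 64

64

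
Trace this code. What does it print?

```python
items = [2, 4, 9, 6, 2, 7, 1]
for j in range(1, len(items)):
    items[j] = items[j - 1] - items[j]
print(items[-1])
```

j=1: items[1] = 2-4 = -2 → [2, -2, 9, 6, 2, 7, 1]
j=2: items[2] = (-2)-9 = -11 → [2, -2, -11, 6, 2, 7, 1]
j=3: items[3] = (-11)-6 = -17 → [2, -2, -11, -17, 2, 7, 1]
j=4: items[4] = (-17)-2 = -19 → [2, -2, -11, -17, -19, 7, 1]
j=5: items[5] = (-19)-7 = -26 → [2, -2, -11, -17, -19, -26, 1]
j=6: items[6] = (-26)-1 = -27 → [2, -2, -11, -17, -19, -26, -27]

-27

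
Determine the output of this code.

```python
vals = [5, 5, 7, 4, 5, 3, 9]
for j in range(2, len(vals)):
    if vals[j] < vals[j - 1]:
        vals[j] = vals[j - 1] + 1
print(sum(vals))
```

55

j=2: 7>=5, unchanged → [5, 5, 7, 4, 5, 3, 9]
j=3: 4<7, vals[3] = 7+1 = 8 → [5, 5, 7, 8, 5, 3, 9]
j=4: 5<8, vals[4] = 8+1 = 9 → [5, 5, 7, 8, 9, 3, 9]
j=5: 3<9, vals[5] = 9+1 = 10 → [5, 5, 7, 8, 9, 10, 9]
j=6: 9<10, vals[6] = 10+1 = 11 → [5, 5, 7, 8, 9, 10, 11]
sum = 55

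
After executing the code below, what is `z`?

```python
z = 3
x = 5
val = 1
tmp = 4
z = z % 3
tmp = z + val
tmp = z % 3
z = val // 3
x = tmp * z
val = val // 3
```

z = 3%3 = 0
tmp = 0+1 = 1
tmp = 0%3 = 0
z = 1//3 = 0
x = 0*0 = 0
val = 1//3 = 0

0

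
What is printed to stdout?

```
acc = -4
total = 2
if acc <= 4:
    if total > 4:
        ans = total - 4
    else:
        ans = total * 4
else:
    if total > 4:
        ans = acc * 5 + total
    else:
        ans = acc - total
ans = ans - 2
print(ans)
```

6

acc=-4, total=2
acc <= 4 is True; total > 4 is False
→ ans = total * 4 = 8
ans = 8-2 = 6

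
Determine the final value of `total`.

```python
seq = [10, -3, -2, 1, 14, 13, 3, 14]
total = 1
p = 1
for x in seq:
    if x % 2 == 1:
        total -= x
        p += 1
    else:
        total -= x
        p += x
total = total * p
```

x=10: not odd, total = 1-10 = -9; p=11
x=-3: odd, total = (-9)-(-3) = -6; p=12
x=-2: not odd, total = (-6)-(-2) = -4; p=10
x=1: odd, total = (-4)-1 = -5; p=11
x=14: not odd, total = (-5)-14 = -19; p=25
x=13: odd, total = (-19)-13 = -32; p=26
x=3: odd, total = (-32)-3 = -35; p=27
x=14: not odd, total = (-35)-14 = -49; p=41
total*p = (-49)*41 = -2009

-2009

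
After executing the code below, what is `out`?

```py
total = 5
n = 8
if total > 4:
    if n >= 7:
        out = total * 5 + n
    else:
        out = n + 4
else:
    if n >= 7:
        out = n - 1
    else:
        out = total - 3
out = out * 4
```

132

total=5, n=8
total > 4 is True; n >= 7 is True
→ out = total * 5 + n = 33
out = 33*4 = 132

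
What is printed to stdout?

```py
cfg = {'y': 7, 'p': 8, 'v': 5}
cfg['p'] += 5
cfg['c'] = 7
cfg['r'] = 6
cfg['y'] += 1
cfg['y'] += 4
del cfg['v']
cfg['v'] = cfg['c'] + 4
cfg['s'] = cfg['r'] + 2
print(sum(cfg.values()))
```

57

cfg['p'] = 8+5 = 13 → {'y': 7, 'p': 13, 'v': 5}
cfg['c'] = 7 → {'y': 7, 'p': 13, 'v': 5, 'c': 7}
cfg['r'] = 6 → {'y': 7, 'p': 13, 'v': 5, 'c': 7, 'r': 6}
cfg['y'] = 7+1 = 8 → {'y': 8, 'p': 13, 'v': 5, 'c': 7, 'r': 6}
cfg['y'] = 8+4 = 12 → {'y': 12, 'p': 13, 'v': 5, 'c': 7, 'r': 6}
del 'v' → {'y': 12, 'p': 13, 'c': 7, 'r': 6}
cfg['v'] = cfg['c']+4 = 11 → {'y': 12, 'p': 13, 'c': 7, 'r': 6, 'v': 11}
cfg['s'] = cfg['r']+2 = 8 → {'y': 12, 'p': 13, 'c': 7, 'r': 6, 'v': 11, 's': 8}
sum of values = 57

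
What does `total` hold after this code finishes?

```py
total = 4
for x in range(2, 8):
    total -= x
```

-23

x=2: total = 4-2 = 2
x=3: total = 2-3 = -1
x=4: total = (-1)-4 = -5
x=5: total = (-5)-5 = -10
x=6: total = (-10)-6 = -16
x=7: total = (-16)-7 = -23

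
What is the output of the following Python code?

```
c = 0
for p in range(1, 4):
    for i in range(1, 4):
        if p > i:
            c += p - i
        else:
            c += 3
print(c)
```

p=1,i=1: not 1>1, c = 0+3 = 3
p=1,i=2: not 1>2, c = 3+3 = 6
p=1,i=3: not 1>3, c = 6+3 = 9
p=2,i=1: 2>1, c = 9+1 = 10
p=2,i=2: not 2>2, c = 10+3 = 13
p=2,i=3: not 2>3, c = 13+3 = 16
p=3,i=1: 3>1, c = 16+2 = 18
p=3,i=2: 3>2, c = 18+1 = 19
p=3,i=3: not 3>3, c = 19+3 = 22

22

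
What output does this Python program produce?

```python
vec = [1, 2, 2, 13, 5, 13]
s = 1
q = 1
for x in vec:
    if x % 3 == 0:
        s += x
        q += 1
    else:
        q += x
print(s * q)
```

37

x=1: not %3==0; q=2
x=2: not %3==0; q=4
x=2: not %3==0; q=6
x=13: not %3==0; q=19
x=5: not %3==0; q=24
x=13: not %3==0; q=37
s*q = 1*37 = 37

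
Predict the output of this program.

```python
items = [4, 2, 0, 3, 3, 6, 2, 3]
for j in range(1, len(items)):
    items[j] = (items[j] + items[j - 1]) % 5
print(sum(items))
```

18

j=1: items[1] = (2+4)%5 = 1 → [4, 1, 0, 3, 3, 6, 2, 3]
j=2: items[2] = (0+1)%5 = 1 → [4, 1, 1, 3, 3, 6, 2, 3]
j=3: items[3] = (3+1)%5 = 4 → [4, 1, 1, 4, 3, 6, 2, 3]
j=4: items[4] = (3+4)%5 = 2 → [4, 1, 1, 4, 2, 6, 2, 3]
j=5: items[5] = (6+2)%5 = 3 → [4, 1, 1, 4, 2, 3, 2, 3]
j=6: items[6] = (2+3)%5 = 0 → [4, 1, 1, 4, 2, 3, 0, 3]
j=7: items[7] = (3+0)%5 = 3 → [4, 1, 1, 4, 2, 3, 0, 3]
sum = 18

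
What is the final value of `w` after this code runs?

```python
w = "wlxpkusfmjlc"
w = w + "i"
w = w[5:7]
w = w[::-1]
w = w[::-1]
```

+ 'i' → 'wlxpkusfmjlci'
slice [5:7] → 'us'
reverse → 'su'
reverse → 'us'

'us'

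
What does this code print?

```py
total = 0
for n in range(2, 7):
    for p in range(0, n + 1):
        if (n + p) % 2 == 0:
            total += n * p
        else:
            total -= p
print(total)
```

n=2,p=0: even sum, total = 0+0 = 0
n=2,p=1: odd sum, total = 0-1 = -1
n=2,p=2: even sum, total = (-1)+4 = 3
n=3,p=0: odd sum, total = 3-0 = 3
n=3,p=1: even sum, total = 3+3 = 6
n=3,p=2: odd sum, total = 6-2 = 4
n=3,p=3: even sum, total = 4+9 = 13
n=4,p=0: even sum, total = 13+0 = 13
n=4,p=1: odd sum, total = 13-1 = 12
n=4,p=2: even sum, total = 12+8 = 20
n=4,p=3: odd sum, total = 20-3 = 17
n=4,p=4: even sum, total = 17+16 = 33
n=5,p=0: odd sum, total = 33-0 = 33
n=5,p=1: even sum, total = 33+5 = 38
n=5,p=2: odd sum, total = 38-2 = 36
n=5,p=3: even sum, total = 36+15 = 51
n=5,p=4: odd sum, total = 51-4 = 47
n=5,p=5: even sum, total = 47+25 = 72
n=6,p=0: even sum, total = 72+0 = 72
n=6,p=1: odd sum, total = 72-1 = 71
n=6,p=2: even sum, total = 71+12 = 83
n=6,p=3: odd sum, total = 83-3 = 80
n=6,p=4: even sum, total = 80+24 = 104
n=6,p=5: odd sum, total = 104-5 = 99
n=6,p=6: even sum, total = 99+36 = 135

135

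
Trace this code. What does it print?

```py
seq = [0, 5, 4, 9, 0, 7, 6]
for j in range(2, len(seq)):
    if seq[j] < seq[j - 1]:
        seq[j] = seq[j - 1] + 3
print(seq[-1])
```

18

j=2: 4<5, seq[2] = 5+3 = 8 → [0, 5, 8, 9, 0, 7, 6]
j=3: 9>=8, unchanged → [0, 5, 8, 9, 0, 7, 6]
j=4: 0<9, seq[4] = 9+3 = 12 → [0, 5, 8, 9, 12, 7, 6]
j=5: 7<12, seq[5] = 12+3 = 15 → [0, 5, 8, 9, 12, 15, 6]
j=6: 6<15, seq[6] = 15+3 = 18 → [0, 5, 8, 9, 12, 15, 18]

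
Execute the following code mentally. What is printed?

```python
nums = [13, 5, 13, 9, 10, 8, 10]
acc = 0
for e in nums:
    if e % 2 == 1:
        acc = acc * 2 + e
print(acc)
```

159

e=13: odd, acc = 0*2+13 = 13
e=5: odd, acc = 13*2+5 = 31
e=13: odd, acc = 31*2+13 = 75
e=9: odd, acc = 75*2+9 = 159
e=10: not odd
e=8: not odd
e=10: not odd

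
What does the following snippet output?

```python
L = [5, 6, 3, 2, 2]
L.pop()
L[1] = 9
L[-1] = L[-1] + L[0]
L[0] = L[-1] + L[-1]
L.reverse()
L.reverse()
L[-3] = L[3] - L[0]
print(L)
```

pop() removes 2 → [5, 6, 3, 2]
L[1] = 9 → [5, 9, 3, 2]
L[-1] = L[-1]+L[0] = 2+5 = 7 → [5, 9, 3, 7]
L[0] = L[-1]+L[-1] = 7+7 = 14 → [14, 9, 3, 7]
reverse → [7, 3, 9, 14]
reverse → [14, 9, 3, 7]
L[-3] = L[3]-L[0] = 7-14 = -7 → [14, -7, 3, 7]

[14, -7, 3, 7]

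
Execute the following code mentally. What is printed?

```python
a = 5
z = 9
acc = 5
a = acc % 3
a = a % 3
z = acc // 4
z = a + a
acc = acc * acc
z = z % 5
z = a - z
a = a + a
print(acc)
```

25

a = 5%3 = 2
a = 2%3 = 2
z = 5//4 = 1
z = 2+2 = 4
acc = 5*5 = 25
z = 4%5 = 4
z = 2-4 = -2
a = 2+2 = 4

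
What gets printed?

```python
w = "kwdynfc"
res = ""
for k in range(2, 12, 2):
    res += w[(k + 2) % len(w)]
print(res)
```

k=2: add w[4]='n' → 'n'
k=4: add w[6]='c' → 'nc'
k=6: add w[1]='w' → 'ncw'
k=8: add w[3]='y' → 'ncwy'
k=10: add w[5]='f' → 'ncwyf'

ncwyf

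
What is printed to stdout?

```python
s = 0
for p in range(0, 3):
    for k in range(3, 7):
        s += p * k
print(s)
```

p=0,k=3: s = 0+0 = 0
p=0,k=4: s = 0+0 = 0
p=0,k=5: s = 0+0 = 0
p=0,k=6: s = 0+0 = 0
p=1,k=3: s = 0+3 = 3
p=1,k=4: s = 3+4 = 7
p=1,k=5: s = 7+5 = 12
p=1,k=6: s = 12+6 = 18
p=2,k=3: s = 18+6 = 24
p=2,k=4: s = 24+8 = 32
p=2,k=5: s = 32+10 = 42
p=2,k=6: s = 42+12 = 54

54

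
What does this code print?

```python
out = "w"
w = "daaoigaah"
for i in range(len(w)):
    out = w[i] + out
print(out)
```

haagioaadw

i=0: prepend 'd' → 'dw'
i=1: prepend 'a' → 'adw'
i=2: prepend 'a' → 'aadw'
i=3: prepend 'o' → 'oaadw'
i=4: prepend 'i' → 'ioaadw'
i=5: prepend 'g' → 'gioaadw'
i=6: prepend 'a' → 'agioaadw'
i=7: prepend 'a' → 'aagioaadw'
i=8: prepend 'h' → 'haagioaadw'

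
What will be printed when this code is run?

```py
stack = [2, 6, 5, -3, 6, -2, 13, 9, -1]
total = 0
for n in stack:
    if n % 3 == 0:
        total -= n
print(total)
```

-18

n=2: not %3==0
n=6: %3==0, total = 0-6 = -6
n=5: not %3==0
n=-3: %3==0, total = (-6)-(-3) = -3
n=6: %3==0, total = (-3)-6 = -9
n=-2: not %3==0
n=13: not %3==0
n=9: %3==0, total = (-9)-9 = -18
n=-1: not %3==0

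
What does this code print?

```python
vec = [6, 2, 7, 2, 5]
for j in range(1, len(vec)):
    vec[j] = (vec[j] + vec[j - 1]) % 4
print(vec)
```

[6, 0, 3, 1, 2]

j=1: vec[1] = (2+6)%4 = 0 → [6, 0, 7, 2, 5]
j=2: vec[2] = (7+0)%4 = 3 → [6, 0, 3, 2, 5]
j=3: vec[3] = (2+3)%4 = 1 → [6, 0, 3, 1, 5]
j=4: vec[4] = (5+1)%4 = 2 → [6, 0, 3, 1, 2]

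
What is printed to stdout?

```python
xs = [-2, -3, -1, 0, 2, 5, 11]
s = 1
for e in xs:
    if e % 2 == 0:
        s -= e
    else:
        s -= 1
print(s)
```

-3

e=-2: even, s = 1-(-2) = 3
e=-3: not even, s = 3-1 = 2
e=-1: not even, s = 2-1 = 1
e=0: even, s = 1-0 = 1
e=2: even, s = 1-2 = -1
e=5: not even, s = (-1)-1 = -2
e=11: not even, s = (-2)-1 = -3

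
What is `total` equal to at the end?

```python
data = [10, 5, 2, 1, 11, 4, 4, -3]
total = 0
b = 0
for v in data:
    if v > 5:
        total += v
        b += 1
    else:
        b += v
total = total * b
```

315

v=10: >5, total = 0+10 = 10; b=1
v=5: not >5; b=6
v=2: not >5; b=8
v=1: not >5; b=9
v=11: >5, total = 10+11 = 21; b=10
v=4: not >5; b=14
v=4: not >5; b=18
v=-3: not >5; b=15
total*b = 21*15 = 315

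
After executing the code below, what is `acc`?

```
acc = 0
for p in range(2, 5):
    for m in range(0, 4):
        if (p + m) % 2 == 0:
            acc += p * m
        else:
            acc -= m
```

p=2,m=0: even sum, acc = 0+0 = 0
p=2,m=1: odd sum, acc = 0-1 = -1
p=2,m=2: even sum, acc = (-1)+4 = 3
p=2,m=3: odd sum, acc = 3-3 = 0
p=3,m=0: odd sum, acc = 0-0 = 0
p=3,m=1: even sum, acc = 0+3 = 3
p=3,m=2: odd sum, acc = 3-2 = 1
p=3,m=3: even sum, acc = 1+9 = 10
p=4,m=0: even sum, acc = 10+0 = 10
p=4,m=1: odd sum, acc = 10-1 = 9
p=4,m=2: even sum, acc = 9+8 = 17
p=4,m=3: odd sum, acc = 17-3 = 14

14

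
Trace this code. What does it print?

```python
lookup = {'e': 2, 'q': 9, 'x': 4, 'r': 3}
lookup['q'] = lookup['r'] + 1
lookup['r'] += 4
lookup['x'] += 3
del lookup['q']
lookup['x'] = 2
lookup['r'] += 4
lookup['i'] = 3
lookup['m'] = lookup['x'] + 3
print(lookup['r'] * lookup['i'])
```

33

lookup['q'] = lookup['r']+1 = 4 → {'e': 2, 'q': 4, 'x': 4, 'r': 3}
lookup['r'] = 3+4 = 7 → {'e': 2, 'q': 4, 'x': 4, 'r': 7}
lookup['x'] = 4+3 = 7 → {'e': 2, 'q': 4, 'x': 7, 'r': 7}
del 'q' → {'e': 2, 'x': 7, 'r': 7}
lookup['x'] = 2 → {'e': 2, 'x': 2, 'r': 7}
lookup['r'] = 7+4 = 11 → {'e': 2, 'x': 2, 'r': 11}
lookup['i'] = 3 → {'e': 2, 'x': 2, 'r': 11, 'i': 3}
lookup['m'] = lookup['x']+3 = 5 → {'e': 2, 'x': 2, 'r': 11, 'i': 3, 'm': 5}
lookup['r']*lookup['i'] = 11*3 = 33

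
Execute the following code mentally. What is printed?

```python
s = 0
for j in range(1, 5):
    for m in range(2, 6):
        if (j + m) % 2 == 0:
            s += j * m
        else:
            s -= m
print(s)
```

40

j=1,m=2: odd sum, s = 0-2 = -2
j=1,m=3: even sum, s = (-2)+3 = 1
j=1,m=4: odd sum, s = 1-4 = -3
j=1,m=5: even sum, s = (-3)+5 = 2
j=2,m=2: even sum, s = 2+4 = 6
j=2,m=3: odd sum, s = 6-3 = 3
j=2,m=4: even sum, s = 3+8 = 11
j=2,m=5: odd sum, s = 11-5 = 6
j=3,m=2: odd sum, s = 6-2 = 4
j=3,m=3: even sum, s = 4+9 = 13
j=3,m=4: odd sum, s = 13-4 = 9
j=3,m=5: even sum, s = 9+15 = 24
j=4,m=2: even sum, s = 24+8 = 32
j=4,m=3: odd sum, s = 32-3 = 29
j=4,m=4: even sum, s = 29+16 = 45
j=4,m=5: odd sum, s = 45-5 = 40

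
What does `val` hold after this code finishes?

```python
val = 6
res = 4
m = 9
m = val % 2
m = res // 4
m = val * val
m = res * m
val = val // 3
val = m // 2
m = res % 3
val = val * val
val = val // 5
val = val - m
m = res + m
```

1035

m = 6%2 = 0
m = 4//4 = 1
m = 6*6 = 36
m = 4*36 = 144
val = 6//3 = 2
val = 144//2 = 72
m = 4%3 = 1
val = 72*72 = 5184
val = 5184//5 = 1036
val = 1036-1 = 1035
m = 4+1 = 5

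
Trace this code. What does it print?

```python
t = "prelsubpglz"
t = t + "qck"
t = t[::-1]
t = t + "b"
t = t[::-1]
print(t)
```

+ 'qck' → 'prelsubpglzqck'
reverse → 'kcqzlgpbuslerp'
+ 'b' → 'kcqzlgpbuslerpb'
reverse → 'bprelsubpglzqck'

bprelsubpglzqck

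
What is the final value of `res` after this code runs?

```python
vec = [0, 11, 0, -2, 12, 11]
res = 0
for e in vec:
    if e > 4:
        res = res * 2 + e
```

e=0: not >4
e=11: >4, res = 0*2+11 = 11
e=0: not >4
e=-2: not >4
e=12: >4, res = 11*2+12 = 34
e=11: >4, res = 34*2+11 = 79

79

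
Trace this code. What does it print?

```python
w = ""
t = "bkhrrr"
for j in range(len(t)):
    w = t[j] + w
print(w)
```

j=0: prepend 'b' → 'b'
j=1: prepend 'k' → 'kb'
j=2: prepend 'h' → 'hkb'
j=3: prepend 'r' → 'rhkb'
j=4: prepend 'r' → 'rrhkb'
j=5: prepend 'r' → 'rrrhkb'

rrrhkb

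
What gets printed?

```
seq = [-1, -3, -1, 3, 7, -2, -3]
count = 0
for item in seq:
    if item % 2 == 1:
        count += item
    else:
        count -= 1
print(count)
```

item=-1: odd, count = 0+(-1) = -1
item=-3: odd, count = (-1)+(-3) = -4
item=-1: odd, count = (-4)+(-1) = -5
item=3: odd, count = (-5)+3 = -2
item=7: odd, count = (-2)+7 = 5
item=-2: not odd, count = 5-1 = 4
item=-3: odd, count = 4+(-3) = 1

1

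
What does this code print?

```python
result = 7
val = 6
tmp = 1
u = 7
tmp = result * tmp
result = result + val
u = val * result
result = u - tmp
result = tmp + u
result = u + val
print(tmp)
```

tmp = 7*1 = 7
result = 7+6 = 13
u = 6*13 = 78
result = 78-7 = 71
result = 7+78 = 85
result = 78+6 = 84

7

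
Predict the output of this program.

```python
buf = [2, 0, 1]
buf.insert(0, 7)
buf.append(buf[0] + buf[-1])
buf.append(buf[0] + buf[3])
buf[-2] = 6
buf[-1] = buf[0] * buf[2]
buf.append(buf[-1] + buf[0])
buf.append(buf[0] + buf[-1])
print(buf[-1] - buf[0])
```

insert 7 at 0 → [7, 2, 0, 1]
append buf[0]+buf[-1] = 7+1 = 8 → [7, 2, 0, 1, 8]
append buf[0]+buf[3] = 7+1 = 8 → [7, 2, 0, 1, 8, 8]
buf[-2] = 6 → [7, 2, 0, 1, 6, 8]
buf[-1] = buf[0]*buf[2] = 7*0 = 0 → [7, 2, 0, 1, 6, 0]
append buf[-1]+buf[0] = 0+7 = 7 → [7, 2, 0, 1, 6, 0, 7]
append buf[0]+buf[-1] = 7+7 = 14 → [7, 2, 0, 1, 6, 0, 7, 14]
buf[-1]-buf[0] = 14-7 = 7

7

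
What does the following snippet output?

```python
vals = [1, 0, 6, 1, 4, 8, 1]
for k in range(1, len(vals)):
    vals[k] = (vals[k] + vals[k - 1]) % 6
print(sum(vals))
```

10

k=1: vals[1] = (0+1)%6 = 1 → [1, 1, 6, 1, 4, 8, 1]
k=2: vals[2] = (6+1)%6 = 1 → [1, 1, 1, 1, 4, 8, 1]
k=3: vals[3] = (1+1)%6 = 2 → [1, 1, 1, 2, 4, 8, 1]
k=4: vals[4] = (4+2)%6 = 0 → [1, 1, 1, 2, 0, 8, 1]
k=5: vals[5] = (8+0)%6 = 2 → [1, 1, 1, 2, 0, 2, 1]
k=6: vals[6] = (1+2)%6 = 3 → [1, 1, 1, 2, 0, 2, 3]
sum = 10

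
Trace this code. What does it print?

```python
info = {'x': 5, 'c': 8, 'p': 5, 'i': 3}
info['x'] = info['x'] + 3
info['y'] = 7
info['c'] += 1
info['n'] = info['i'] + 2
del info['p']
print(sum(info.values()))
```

info['x'] = info['x']+3 = 8 → {'x': 8, 'c': 8, 'p': 5, 'i': 3}
info['y'] = 7 → {'x': 8, 'c': 8, 'p': 5, 'i': 3, 'y': 7}
info['c'] = 8+1 = 9 → {'x': 8, 'c': 9, 'p': 5, 'i': 3, 'y': 7}
info['n'] = info['i']+2 = 5 → {'x': 8, 'c': 9, 'p': 5, 'i': 3, 'y': 7, 'n': 5}
del 'p' → {'x': 8, 'c': 9, 'i': 3, 'y': 7, 'n': 5}
sum of values = 32

32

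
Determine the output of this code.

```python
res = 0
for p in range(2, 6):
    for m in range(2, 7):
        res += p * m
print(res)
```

p=2,m=2: res = 0+4 = 4
p=2,m=3: res = 4+6 = 10
p=2,m=4: res = 10+8 = 18
p=2,m=5: res = 18+10 = 28
p=2,m=6: res = 28+12 = 40
p=3,m=2: res = 40+6 = 46
p=3,m=3: res = 46+9 = 55
p=3,m=4: res = 55+12 = 67
p=3,m=5: res = 67+15 = 82
p=3,m=6: res = 82+18 = 100
p=4,m=2: res = 100+8 = 108
p=4,m=3: res = 108+12 = 120
p=4,m=4: res = 120+16 = 136
p=4,m=5: res = 136+20 = 156
p=4,m=6: res = 156+24 = 180
p=5,m=2: res = 180+10 = 190
p=5,m=3: res = 190+15 = 205
p=5,m=4: res = 205+20 = 225
p=5,m=5: res = 225+25 = 250
p=5,m=6: res = 250+30 = 280

280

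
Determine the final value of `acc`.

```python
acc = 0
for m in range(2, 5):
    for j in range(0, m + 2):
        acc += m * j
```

m=2,j=0: acc = 0+0 = 0
m=2,j=1: acc = 0+2 = 2
m=2,j=2: acc = 2+4 = 6
m=2,j=3: acc = 6+6 = 12
m=3,j=0: acc = 12+0 = 12
m=3,j=1: acc = 12+3 = 15
m=3,j=2: acc = 15+6 = 21
m=3,j=3: acc = 21+9 = 30
m=3,j=4: acc = 30+12 = 42
m=4,j=0: acc = 42+0 = 42
m=4,j=1: acc = 42+4 = 46
m=4,j=2: acc = 46+8 = 54
m=4,j=3: acc = 54+12 = 66
m=4,j=4: acc = 66+16 = 82
m=4,j=5: acc = 82+20 = 102

102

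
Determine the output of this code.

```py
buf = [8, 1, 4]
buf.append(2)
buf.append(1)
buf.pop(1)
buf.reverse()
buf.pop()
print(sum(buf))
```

append 2 → [8, 1, 4, 2]
append 1 → [8, 1, 4, 2, 1]
pop(1) removes 1 → [8, 4, 2, 1]
reverse → [1, 2, 4, 8]
pop() removes 8 → [1, 2, 4]
sum = 7

7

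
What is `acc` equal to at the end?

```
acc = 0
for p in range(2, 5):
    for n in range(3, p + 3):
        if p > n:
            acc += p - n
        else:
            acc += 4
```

p=2,n=3: not 2>3, acc = 0+4 = 4
p=2,n=4: not 2>4, acc = 4+4 = 8
p=3,n=3: not 3>3, acc = 8+4 = 12
p=3,n=4: not 3>4, acc = 12+4 = 16
p=3,n=5: not 3>5, acc = 16+4 = 20
p=4,n=3: 4>3, acc = 20+1 = 21
p=4,n=4: not 4>4, acc = 21+4 = 25
p=4,n=5: not 4>5, acc = 25+4 = 29
p=4,n=6: not 4>6, acc = 29+4 = 33

33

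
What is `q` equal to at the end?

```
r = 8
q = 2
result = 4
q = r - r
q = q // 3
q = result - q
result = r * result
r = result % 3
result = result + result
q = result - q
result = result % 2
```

q = 8-8 = 0
q = 0//3 = 0
q = 4-0 = 4
result = 8*4 = 32
r = 32%3 = 2
result = 32+32 = 64
q = 64-4 = 60
result = 64%2 = 0

60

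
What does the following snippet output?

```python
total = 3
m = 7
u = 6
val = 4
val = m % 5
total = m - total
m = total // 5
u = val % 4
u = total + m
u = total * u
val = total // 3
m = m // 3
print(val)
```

val = 7%5 = 2
total = 7-3 = 4
m = 4//5 = 0
u = 2%4 = 2
u = 4+0 = 4
u = 4*4 = 16
val = 4//3 = 1
m = 0//3 = 0

1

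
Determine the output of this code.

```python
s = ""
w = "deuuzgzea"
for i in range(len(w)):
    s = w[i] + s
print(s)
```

aezgzuued

i=0: prepend 'd' → 'd'
i=1: prepend 'e' → 'ed'
i=2: prepend 'u' → 'ued'
i=3: prepend 'u' → 'uued'
i=4: prepend 'z' → 'zuued'
i=5: prepend 'g' → 'gzuued'
i=6: prepend 'z' → 'zgzuued'
i=7: prepend 'e' → 'ezgzuued'
i=8: prepend 'a' → 'aezgzuued'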